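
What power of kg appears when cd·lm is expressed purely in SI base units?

lm = cd.
Combining: cd·lm = cd · cd = cd².
The exponent of kg is 0.

0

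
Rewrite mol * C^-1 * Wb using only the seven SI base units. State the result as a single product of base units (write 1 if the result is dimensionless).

kg·m²·s⁻³·A⁻²·mol

C = s·A.
So C⁻¹ = s⁻¹·A⁻¹.
Wb = kg·m²·s⁻²·A⁻¹.
Combining: mol·C⁻¹·Wb = mol · (s⁻¹·A⁻¹) · (kg·m²·s⁻²·A⁻¹) = kg·m²·s⁻³·A⁻²·mol.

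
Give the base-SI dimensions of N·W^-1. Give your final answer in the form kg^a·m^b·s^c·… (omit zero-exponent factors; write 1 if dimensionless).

m⁻¹·s

N = kg·m/s² = kg·m·s⁻² (force = mass × acceleration).
W = J/s (power = energy per time),
    = kg·m²·s⁻³.
So W⁻¹ = kg⁻¹·m⁻²·s³.
Combining: N·W⁻¹ = (kg·m·s⁻²) · (kg⁻¹·m⁻²·s³) = m⁻¹·s.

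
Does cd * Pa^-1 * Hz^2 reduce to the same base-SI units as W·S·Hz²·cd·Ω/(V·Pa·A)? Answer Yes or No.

Yes

Left side:
  Pa = kg·m⁻¹·s⁻².
  So Pa⁻¹ = kg⁻¹·m·s².
  Hz = s⁻¹.
  So Hz² = s⁻².
  Combining: cd·Pa⁻¹·Hz² = cd · (kg⁻¹·m·s²) · s⁻² = kg⁻¹·m·cd.
Right side:
  W = kg·m²·s⁻³.
  S = kg⁻¹·m⁻²·s³·A².
  V = kg·m²·s⁻³·A⁻¹.
  So V⁻¹ = kg⁻¹·m⁻²·s³·A.
  Hz = s⁻¹.
  So Hz² = s⁻².
  Pa = kg·m⁻¹·s⁻².
  So Pa⁻¹ = kg⁻¹·m·s².
  Ω = kg·m²·s⁻³·A⁻².
  Combining: W·S·V⁻¹·Hz²·Pa⁻¹·A⁻¹·cd·Ω = (kg·m²·s⁻³) · (kg⁻¹·m⁻²·s³·A²) · (kg⁻¹·m⁻²·s³·A) · s⁻² · (kg⁻¹·m·s²) · A⁻¹ · cd · (kg·m²·s⁻³·A⁻²) = kg⁻¹·m·cd.
Both reduce to kg⁻¹·m·cd.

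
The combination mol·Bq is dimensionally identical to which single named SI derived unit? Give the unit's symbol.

Bq = s⁻¹.
Combining: mol·Bq = mol · s⁻¹ = s⁻¹·mol.
s⁻¹·mol is the base-SI form of the katal.

kat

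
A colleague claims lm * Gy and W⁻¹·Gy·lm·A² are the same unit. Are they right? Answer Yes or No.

Left side:
  lm = cd.
  Gy = m²·s⁻².
  Combining: lm·Gy = cd · (m²·s⁻²) = m²·s⁻²·cd.
Right side:
  W = J/s (power = energy per time),
      = kg·m²·s⁻³.
  So W⁻¹ = kg⁻¹·m⁻²·s³.
  Gy = J/kg (absorbed dose = energy per mass),
      = m²·s⁻².
  lm = cd·sr = cd (luminous flux; sr is dimensionless).
  Combining: W⁻¹·Gy·lm·A² = (kg⁻¹·m⁻²·s³) · (m²·s⁻²) · cd · A² = kg⁻¹·s·A²·cd.
Left is m²·s⁻²·cd; right is kg⁻¹·s·A²·cd — different.

No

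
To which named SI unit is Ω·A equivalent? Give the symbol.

V

Ω = V/A (resistance = voltage per current),
    = kg·m²·s⁻³·A⁻².
Combining: Ω·A = (kg·m²·s⁻³·A⁻²) · A = kg·m²·s⁻³·A⁻¹.
kg·m²·s⁻³·A⁻¹ is the base-SI form of the volt.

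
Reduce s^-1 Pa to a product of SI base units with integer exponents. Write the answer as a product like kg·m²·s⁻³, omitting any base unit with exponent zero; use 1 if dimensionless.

kg·m⁻¹·s⁻³

Pa = N/m² (pressure = force per area),
    = kg·m⁻¹·s⁻².
Combining: s⁻¹·Pa = s⁻¹ · (kg·m⁻¹·s⁻²) = kg·m⁻¹·s⁻³.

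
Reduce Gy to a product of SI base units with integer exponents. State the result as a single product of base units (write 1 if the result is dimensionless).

m²·s⁻²

Gy = J/kg (absorbed dose = energy per mass),
    = m²·s⁻².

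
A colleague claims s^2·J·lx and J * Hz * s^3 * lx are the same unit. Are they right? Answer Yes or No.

Yes

Left side:
  J = kg·m²·s⁻².
  lx = m⁻²·cd.
  Combining: s²·J·lx = s² · (kg·m²·s⁻²) · (m⁻²·cd) = kg·cd.
Right side:
  J = N·m (work = force × distance),
      = kg·m²·s⁻².
  Hz = 1/s = s⁻¹ (frequency is cycles per second).
  lx = lm/m² (illuminance = luminous flux per area),
      = m⁻²·cd.
  Combining: J·Hz·s³·lx = (kg·m²·s⁻²) · s⁻¹ · s³ · (m⁻²·cd) = kg·cd.
Both reduce to kg·cd.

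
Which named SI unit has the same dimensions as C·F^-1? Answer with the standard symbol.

V

C = A·s = s·A (charge = current × time).
F = C/V (capacitance = charge per voltage),
    = A·s/(kg·m²·s⁻³·A⁻¹) (substituting C and V),
    = kg⁻¹·m⁻²·s⁴·A².
So F⁻¹ = kg·m²·s⁻⁴·A⁻².
Combining: C·F⁻¹ = (s·A) · (kg·m²·s⁻⁴·A⁻²) = kg·m²·s⁻³·A⁻¹.
kg·m²·s⁻³·A⁻¹ is the base-SI form of the volt.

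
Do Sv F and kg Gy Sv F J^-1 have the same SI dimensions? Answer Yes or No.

Yes

Left side:
  Sv = J/kg (equivalent dose = energy per mass),
      = m²·s⁻².
  F = C/V (capacitance = charge per voltage),
      = A·s/(kg·m²·s⁻³·A⁻¹) (substituting C and V),
      = kg⁻¹·m⁻²·s⁴·A².
  Combining: Sv·F = (m²·s⁻²) · (kg⁻¹·m⁻²·s⁴·A²) = kg⁻¹·s²·A².
Right side:
  Gy = m²·s⁻².
  Sv = m²·s⁻².
  F = kg⁻¹·m⁻²·s⁴·A².
  J = kg·m²·s⁻².
  So J⁻¹ = kg⁻¹·m⁻²·s².
  Combining: kg·Gy·Sv·F·J⁻¹ = kg · (m²·s⁻²) · (m²·s⁻²) · (kg⁻¹·m⁻²·s⁴·A²) · (kg⁻¹·m⁻²·s²) = kg⁻¹·s²·A².
Both reduce to kg⁻¹·s²·A².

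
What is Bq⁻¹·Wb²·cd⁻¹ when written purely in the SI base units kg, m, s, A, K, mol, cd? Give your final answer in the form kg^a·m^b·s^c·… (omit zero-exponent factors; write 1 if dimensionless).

Bq = s⁻¹.
So Bq⁻¹ = s.
Wb = kg·m²·s⁻²·A⁻¹.
So Wb² = kg²·m⁴·s⁻⁴·A⁻².
Combining: Bq⁻¹·Wb²·cd⁻¹ = s · (kg²·m⁴·s⁻⁴·A⁻²) · cd⁻¹ = kg²·m⁴·s⁻³·A⁻²·cd⁻¹.

kg²·m⁴·s⁻³·A⁻²·cd⁻¹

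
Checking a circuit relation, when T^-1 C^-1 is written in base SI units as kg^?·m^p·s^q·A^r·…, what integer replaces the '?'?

-1

T = kg·s⁻²·A⁻¹.
So T⁻¹ = kg⁻¹·s²·A.
C = s·A.
So C⁻¹ = s⁻¹·A⁻¹.
Combining: T⁻¹·C⁻¹ = (kg⁻¹·s²·A) · (s⁻¹·A⁻¹) = kg⁻¹·s.
The exponent of kg is -1.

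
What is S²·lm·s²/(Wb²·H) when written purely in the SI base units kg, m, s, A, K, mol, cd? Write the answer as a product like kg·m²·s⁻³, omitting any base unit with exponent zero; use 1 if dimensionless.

kg⁻⁵·m⁻¹⁰·s¹⁴·A⁸·cd

Wb = kg·m²·s⁻²·A⁻¹.
So Wb⁻² = kg⁻²·m⁻⁴·s⁴·A².
S = kg⁻¹·m⁻²·s³·A².
So S² = kg⁻²·m⁻⁴·s⁶·A⁴.
lm = cd.
H = kg·m²·s⁻²·A⁻².
So H⁻¹ = kg⁻¹·m⁻²·s²·A².
Combining: Wb⁻²·S²·lm·s²·H⁻¹ = (kg⁻²·m⁻⁴·s⁴·A²) · (kg⁻²·m⁻⁴·s⁶·A⁴) · cd · s² · (kg⁻¹·m⁻²·s²·A²) = kg⁻⁵·m⁻¹⁰·s¹⁴·A⁸·cd.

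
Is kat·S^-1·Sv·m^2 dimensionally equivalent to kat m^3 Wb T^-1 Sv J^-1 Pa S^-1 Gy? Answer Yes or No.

Left side:
  kat = mol/s = s⁻¹·mol (catalytic activity).
  S = 1/Ω (conductance is reciprocal resistance),
      = kg⁻¹·m⁻²·s³·A².
  So S⁻¹ = kg·m²·s⁻³·A⁻².
  Sv = J/kg (equivalent dose = energy per mass),
      = m²·s⁻².
  Combining: kat·S⁻¹·Sv·m² = (s⁻¹·mol) · (kg·m²·s⁻³·A⁻²) · (m²·s⁻²) · m² = kg·m⁶·s⁻⁶·A⁻²·mol.
Right side:
  kat = s⁻¹·mol.
  Wb = kg·m²·s⁻²·A⁻¹.
  T = kg·s⁻²·A⁻¹.
  So T⁻¹ = kg⁻¹·s²·A.
  Sv = m²·s⁻².
  J = kg·m²·s⁻².
  So J⁻¹ = kg⁻¹·m⁻²·s².
  Pa = kg·m⁻¹·s⁻².
  S = kg⁻¹·m⁻²·s³·A².
  So S⁻¹ = kg·m²·s⁻³·A⁻².
  Gy = m²·s⁻².
  Combining: kat·m³·Wb·T⁻¹·Sv·J⁻¹·Pa·S⁻¹·Gy = (s⁻¹·mol) · m³ · (kg·m²·s⁻²·A⁻¹) · (kg⁻¹·s²·A) · (m²·s⁻²) · (kg⁻¹·m⁻²·s²) · (kg·m⁻¹·s⁻²) · (kg·m²·s⁻³·A⁻²) · (m²·s⁻²) = kg·m⁸·s⁻⁸·A⁻²·mol.
Left is kg·m⁶·s⁻⁶·A⁻²·mol; right is kg·m⁸·s⁻⁸·A⁻²·mol — different.

No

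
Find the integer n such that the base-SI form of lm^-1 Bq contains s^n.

lm = cd.
So lm⁻¹ = cd⁻¹.
Bq = s⁻¹.
Combining: lm⁻¹·Bq = cd⁻¹ · s⁻¹ = s⁻¹·cd⁻¹.
The exponent of s is -1.

-1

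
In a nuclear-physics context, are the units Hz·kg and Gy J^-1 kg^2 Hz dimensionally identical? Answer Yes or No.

Left side:
  Hz = s⁻¹.
  Combining: Hz·kg = s⁻¹ · kg = kg·s⁻¹.
Right side:
  Gy = m²·s⁻².
  J = kg·m²·s⁻².
  So J⁻¹ = kg⁻¹·m⁻²·s².
  Hz = s⁻¹.
  Combining: Gy·J⁻¹·kg²·Hz = (m²·s⁻²) · (kg⁻¹·m⁻²·s²) · kg² · s⁻¹ = kg·s⁻¹.
Both reduce to kg·s⁻¹.

Yes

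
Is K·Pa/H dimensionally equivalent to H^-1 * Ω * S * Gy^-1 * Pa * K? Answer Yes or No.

Left side:
  Pa = N/m² (pressure = force per area),
      = kg·m⁻¹·s⁻².
  H = Wb/A (inductance = flux per current),
      = kg·m²·s⁻²·A⁻².
  So H⁻¹ = kg⁻¹·m⁻²·s²·A².
  Combining: K·Pa·H⁻¹ = K · (kg·m⁻¹·s⁻²) · (kg⁻¹·m⁻²·s²·A²) = m⁻³·A²·K.
Right side:
  H = Wb/A (inductance = flux per current),
      = kg·m²·s⁻²·A⁻².
  So H⁻¹ = kg⁻¹·m⁻²·s²·A².
  Ω = V/A (resistance = voltage per current),
      = kg·m²·s⁻³·A⁻².
  S = 1/Ω (conductance is reciprocal resistance),
      = kg⁻¹·m⁻²·s³·A².
  Gy = J/kg (absorbed dose = energy per mass),
      = m²·s⁻².
  So Gy⁻¹ = m⁻²·s².
  Pa = N/m² (pressure = force per area),
      = kg·m⁻¹·s⁻².
  Combining: H⁻¹·Ω·S·Gy⁻¹·Pa·K = (kg⁻¹·m⁻²·s²·A²) · (kg·m²·s⁻³·A⁻²) · (kg⁻¹·m⁻²·s³·A²) · (m⁻²·s²) · (kg·m⁻¹·s⁻²) · K = m⁻⁵·s²·A²·K.
Left is m⁻³·A²·K; right is m⁻⁵·s²·A²·K — different.

No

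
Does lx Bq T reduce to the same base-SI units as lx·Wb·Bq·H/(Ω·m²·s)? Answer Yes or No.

Yes

Left side:
  lx = lm/m² (illuminance = luminous flux per area),
      = m⁻²·cd.
  Bq = 1/s = s⁻¹ (activity is decays per second).
  T = Wb/m² (flux density = flux per area),
      = kg·s⁻²·A⁻¹.
  Combining: lx·Bq·T = (m⁻²·cd) · s⁻¹ · (kg·s⁻²·A⁻¹) = kg·m⁻²·s⁻³·A⁻¹·cd.
Right side:
  lx = lm/m² (illuminance = luminous flux per area),
      = m⁻²·cd.
  Ω = V/A (resistance = voltage per current),
      = kg·m²·s⁻³·A⁻².
  So Ω⁻¹ = kg⁻¹·m⁻²·s³·A².
  Wb = V·s (flux: a volt is a weber per second),
      = kg·m²·s⁻²·A⁻¹.
  Bq = 1/s = s⁻¹ (activity is decays per second).
  H = Wb/A (inductance = flux per current),
      = kg·m²·s⁻²·A⁻².
  Combining: lx·Ω⁻¹·Wb·m⁻²·Bq·s⁻¹·H = (m⁻²·cd) · (kg⁻¹·m⁻²·s³·A²) · (kg·m²·s⁻²·A⁻¹) · m⁻² · s⁻¹ · s⁻¹ · (kg·m²·s⁻²·A⁻²) = kg·m⁻²·s⁻³·A⁻¹·cd.
Both reduce to kg·m⁻²·s⁻³·A⁻¹·cd.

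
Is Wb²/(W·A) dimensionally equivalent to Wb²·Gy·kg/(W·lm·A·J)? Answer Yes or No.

No

Left side:
  Wb = kg·m²·s⁻²·A⁻¹.
  So Wb² = kg²·m⁴·s⁻⁴·A⁻².
  W = kg·m²·s⁻³.
  So W⁻¹ = kg⁻¹·m⁻²·s³.
  Combining: Wb²·W⁻¹·A⁻¹ = (kg²·m⁴·s⁻⁴·A⁻²) · (kg⁻¹·m⁻²·s³) · A⁻¹ = kg·m²·s⁻¹·A⁻³.
Right side:
  Wb = kg·m²·s⁻²·A⁻¹.
  So Wb² = kg²·m⁴·s⁻⁴·A⁻².
  W = kg·m²·s⁻³.
  So W⁻¹ = kg⁻¹·m⁻²·s³.
  Gy = m²·s⁻².
  lm = cd.
  So lm⁻¹ = cd⁻¹.
  J = kg·m²·s⁻².
  So J⁻¹ = kg⁻¹·m⁻²·s².
  Combining: Wb²·W⁻¹·Gy·kg·lm⁻¹·A⁻¹·J⁻¹ = (kg²·m⁴·s⁻⁴·A⁻²) · (kg⁻¹·m⁻²·s³) · (m²·s⁻²) · kg · cd⁻¹ · A⁻¹ · (kg⁻¹·m⁻²·s²) = kg·m²·s⁻¹·A⁻³·cd⁻¹.
Left is kg·m²·s⁻¹·A⁻³; right is kg·m²·s⁻¹·A⁻³·cd⁻¹ — different.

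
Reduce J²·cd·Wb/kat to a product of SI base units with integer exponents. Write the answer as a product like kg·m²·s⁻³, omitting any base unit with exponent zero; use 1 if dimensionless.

J = kg·m²·s⁻².
So J² = kg²·m⁴·s⁻⁴.
kat = s⁻¹·mol.
So kat⁻¹ = s·mol⁻¹.
Wb = kg·m²·s⁻²·A⁻¹.
Combining: J²·kat⁻¹·cd·Wb = (kg²·m⁴·s⁻⁴) · (s·mol⁻¹) · cd · (kg·m²·s⁻²·A⁻¹) = kg³·m⁶·s⁻⁵·A⁻¹·mol⁻¹·cd.

kg³·m⁶·s⁻⁵·A⁻¹·mol⁻¹·cd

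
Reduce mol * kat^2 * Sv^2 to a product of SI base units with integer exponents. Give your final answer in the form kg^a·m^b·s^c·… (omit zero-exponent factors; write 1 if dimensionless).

kat = mol/s = s⁻¹·mol (catalytic activity).
So kat² = s⁻²·mol².
Sv = J/kg (equivalent dose = energy per mass),
    = m²·s⁻².
So Sv² = m⁴·s⁻⁴.
Combining: mol·kat²·Sv² = mol · (s⁻²·mol²) · (m⁴·s⁻⁴) = m⁴·s⁻⁶·mol³.

m⁴·s⁻⁶·mol³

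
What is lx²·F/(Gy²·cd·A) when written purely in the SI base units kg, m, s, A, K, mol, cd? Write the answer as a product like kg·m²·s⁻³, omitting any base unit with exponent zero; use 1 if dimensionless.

kg⁻¹·m⁻¹⁰·s⁸·A·cd

lx = m⁻²·cd.
So lx² = m⁻⁴·cd².
Gy = m²·s⁻².
So Gy⁻² = m⁻⁴·s⁴.
F = kg⁻¹·m⁻²·s⁴·A².
Combining: lx²·Gy⁻²·cd⁻¹·F·A⁻¹ = (m⁻⁴·cd²) · (m⁻⁴·s⁴) · cd⁻¹ · (kg⁻¹·m⁻²·s⁴·A²) · A⁻¹ = kg⁻¹·m⁻¹⁰·s⁸·A·cd.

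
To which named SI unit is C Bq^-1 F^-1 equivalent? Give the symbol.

C = A·s = s·A (charge = current × time).
Bq = 1/s = s⁻¹ (activity is decays per second).
So Bq⁻¹ = s.
F = C/V (capacitance = charge per voltage),
    = A·s/(kg·m²·s⁻³·A⁻¹) (substituting C and V),
    = kg⁻¹·m⁻²·s⁴·A².
So F⁻¹ = kg·m²·s⁻⁴·A⁻².
Combining: C·Bq⁻¹·F⁻¹ = (s·A) · s · (kg·m²·s⁻⁴·A⁻²) = kg·m²·s⁻²·A⁻¹.
kg·m²·s⁻²·A⁻¹ is the base-SI form of the weber.

Wb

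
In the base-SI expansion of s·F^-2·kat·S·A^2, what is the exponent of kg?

F = C/V (capacitance = charge per voltage),
    = A·s/(kg·m²·s⁻³·A⁻¹) (substituting C and V),
    = kg⁻¹·m⁻²·s⁴·A².
So F⁻² = kg²·m⁴·s⁻⁸·A⁻⁴.
kat = mol/s = s⁻¹·mol (catalytic activity).
S = 1/Ω (conductance is reciprocal resistance),
    = kg⁻¹·m⁻²·s³·A².
Combining: s·F⁻²·kat·S·A² = s · (kg²·m⁴·s⁻⁸·A⁻⁴) · (s⁻¹·mol) · (kg⁻¹·m⁻²·s³·A²) · A² = kg·m²·s⁻⁵·mol.
The exponent of kg is 1.

1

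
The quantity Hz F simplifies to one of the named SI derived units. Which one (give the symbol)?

Hz = s⁻¹.
F = kg⁻¹·m⁻²·s⁴·A².
Combining: Hz·F = s⁻¹ · (kg⁻¹·m⁻²·s⁴·A²) = kg⁻¹·m⁻²·s³·A².
kg⁻¹·m⁻²·s³·A² is the base-SI form of the siemens.

S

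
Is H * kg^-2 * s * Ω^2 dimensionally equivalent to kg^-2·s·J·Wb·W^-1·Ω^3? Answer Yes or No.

No

Left side:
  H = kg·m²·s⁻²·A⁻².
  Ω = kg·m²·s⁻³·A⁻².
  So Ω² = kg²·m⁴·s⁻⁶·A⁻⁴.
  Combining: H·kg⁻²·s·Ω² = (kg·m²·s⁻²·A⁻²) · kg⁻² · s · (kg²·m⁴·s⁻⁶·A⁻⁴) = kg·m⁶·s⁻⁷·A⁻⁶.
Right side:
  J = N·m (work = force × distance),
      = kg·m²·s⁻².
  Wb = V·s (flux: a volt is a weber per second),
      = kg·m²·s⁻²·A⁻¹.
  W = J/s (power = energy per time),
      = kg·m²·s⁻³.
  So W⁻¹ = kg⁻¹·m⁻²·s³.
  Ω = V/A (resistance = voltage per current),
      = kg·m²·s⁻³·A⁻².
  So Ω³ = kg³·m⁶·s⁻⁹·A⁻⁶.
  Combining: kg⁻²·s·J·Wb·W⁻¹·Ω³ = kg⁻² · s · (kg·m²·s⁻²) · (kg·m²·s⁻²·A⁻¹) · (kg⁻¹·m⁻²·s³) · (kg³·m⁶·s⁻⁹·A⁻⁶) = kg²·m⁸·s⁻⁹·A⁻⁷.
Left is kg·m⁶·s⁻⁷·A⁻⁶; right is kg²·m⁸·s⁻⁹·A⁻⁷ — different.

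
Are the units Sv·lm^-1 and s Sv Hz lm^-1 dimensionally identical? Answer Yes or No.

Yes

Left side:
  Sv = J/kg (equivalent dose = energy per mass),
      = m²·s⁻².
  lm = cd·sr = cd (luminous flux; sr is dimensionless).
  So lm⁻¹ = cd⁻¹.
  Combining: Sv·lm⁻¹ = (m²·s⁻²) · cd⁻¹ = m²·s⁻²·cd⁻¹.
Right side:
  Sv = J/kg (equivalent dose = energy per mass),
      = m²·s⁻².
  Hz = 1/s = s⁻¹ (frequency is cycles per second).
  lm = cd·sr = cd (luminous flux; sr is dimensionless).
  So lm⁻¹ = cd⁻¹.
  Combining: s·Sv·Hz·lm⁻¹ = s · (m²·s⁻²) · s⁻¹ · cd⁻¹ = m²·s⁻²·cd⁻¹.
Both reduce to m²·s⁻²·cd⁻¹.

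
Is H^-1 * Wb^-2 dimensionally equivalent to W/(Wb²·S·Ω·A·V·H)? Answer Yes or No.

Yes

Left side:
  H = Wb/A (inductance = flux per current),
      = kg·m²·s⁻²·A⁻².
  So H⁻¹ = kg⁻¹·m⁻²·s²·A².
  Wb = V·s (flux: a volt is a weber per second),
      = kg·m²·s⁻²·A⁻¹.
  So Wb⁻² = kg⁻²·m⁻⁴·s⁴·A².
  Combining: H⁻¹·Wb⁻² = (kg⁻¹·m⁻²·s²·A²) · (kg⁻²·m⁻⁴·s⁴·A²) = kg⁻³·m⁻⁶·s⁶·A⁴.
Right side:
  Wb = kg·m²·s⁻²·A⁻¹.
  So Wb⁻² = kg⁻²·m⁻⁴·s⁴·A².
  S = kg⁻¹·m⁻²·s³·A².
  So S⁻¹ = kg·m²·s⁻³·A⁻².
  Ω = kg·m²·s⁻³·A⁻².
  So Ω⁻¹ = kg⁻¹·m⁻²·s³·A².
  V = kg·m²·s⁻³·A⁻¹.
  So V⁻¹ = kg⁻¹·m⁻²·s³·A.
  W = kg·m²·s⁻³.
  H = kg·m²·s⁻²·A⁻².
  So H⁻¹ = kg⁻¹·m⁻²·s²·A².
  Combining: Wb⁻²·S⁻¹·Ω⁻¹·A⁻¹·V⁻¹·W·H⁻¹ = (kg⁻²·m⁻⁴·s⁴·A²) · (kg·m²·s⁻³·A⁻²) · (kg⁻¹·m⁻²·s³·A²) · A⁻¹ · (kg⁻¹·m⁻²·s³·A) · (kg·m²·s⁻³) · (kg⁻¹·m⁻²·s²·A²) = kg⁻³·m⁻⁶·s⁶·A⁴.
Both reduce to kg⁻³·m⁻⁶·s⁶·A⁴.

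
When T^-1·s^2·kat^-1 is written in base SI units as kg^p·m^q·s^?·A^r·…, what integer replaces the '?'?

5

T = kg·s⁻²·A⁻¹.
So T⁻¹ = kg⁻¹·s²·A.
kat = s⁻¹·mol.
So kat⁻¹ = s·mol⁻¹.
Combining: T⁻¹·s²·kat⁻¹ = (kg⁻¹·s²·A) · s² · (s·mol⁻¹) = kg⁻¹·s⁵·A·mol⁻¹.
The exponent of s is 5.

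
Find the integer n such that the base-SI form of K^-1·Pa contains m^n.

-1

Pa = kg·m⁻¹·s⁻².
Combining: K⁻¹·Pa = K⁻¹ · (kg·m⁻¹·s⁻²) = kg·m⁻¹·s⁻²·K⁻¹.
The exponent of m is -1.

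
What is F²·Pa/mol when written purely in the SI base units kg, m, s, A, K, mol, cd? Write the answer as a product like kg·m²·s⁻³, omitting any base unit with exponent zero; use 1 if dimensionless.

F = C/V (capacitance = charge per voltage),
    = A·s/(kg·m²·s⁻³·A⁻¹) (substituting C and V),
    = kg⁻¹·m⁻²·s⁴·A².
So F² = kg⁻²·m⁻⁴·s⁸·A⁴.
Pa = N/m² (pressure = force per area),
    = kg·m⁻¹·s⁻².
Combining: F²·Pa·mol⁻¹ = (kg⁻²·m⁻⁴·s⁸·A⁴) · (kg·m⁻¹·s⁻²) · mol⁻¹ = kg⁻¹·m⁻⁵·s⁶·A⁴·mol⁻¹.

kg⁻¹·m⁻⁵·s⁶·A⁴·mol⁻¹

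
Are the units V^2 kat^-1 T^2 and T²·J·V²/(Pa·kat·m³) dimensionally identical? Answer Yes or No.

Yes

Left side:
  V = W/A (potential = power per current),
      = kg·m²·s⁻³·A⁻¹.
  So V² = kg²·m⁴·s⁻⁶·A⁻².
  kat = mol/s = s⁻¹·mol (catalytic activity).
  So kat⁻¹ = s·mol⁻¹.
  T = Wb/m² (flux density = flux per area),
      = kg·s⁻²·A⁻¹.
  So T² = kg²·s⁻⁴·A⁻².
  Combining: V²·kat⁻¹·T² = (kg²·m⁴·s⁻⁶·A⁻²) · (s·mol⁻¹) · (kg²·s⁻⁴·A⁻²) = kg⁴·m⁴·s⁻⁹·A⁻⁴·mol⁻¹.
Right side:
  T = kg·s⁻²·A⁻¹.
  So T² = kg²·s⁻⁴·A⁻².
  J = kg·m²·s⁻².
  Pa = kg·m⁻¹·s⁻².
  So Pa⁻¹ = kg⁻¹·m·s².
  kat = s⁻¹·mol.
  So kat⁻¹ = s·mol⁻¹.
  V = kg·m²·s⁻³·A⁻¹.
  So V² = kg²·m⁴·s⁻⁶·A⁻².
  Combining: T²·J·Pa⁻¹·kat⁻¹·m⁻³·V² = (kg²·s⁻⁴·A⁻²) · (kg·m²·s⁻²) · (kg⁻¹·m·s²) · (s·mol⁻¹) · m⁻³ · (kg²·m⁴·s⁻⁶·A⁻²) = kg⁴·m⁴·s⁻⁹·A⁻⁴·mol⁻¹.
Both reduce to kg⁴·m⁴·s⁻⁹·A⁻⁴·mol⁻¹.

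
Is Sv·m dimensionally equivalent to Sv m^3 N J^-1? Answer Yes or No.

No

Left side:
  Sv = J/kg (equivalent dose = energy per mass),
      = m²·s⁻².
  Combining: Sv·m = (m²·s⁻²) · m = m³·s⁻².
Right side:
  Sv = m²·s⁻².
  N = kg·m·s⁻².
  J = kg·m²·s⁻².
  So J⁻¹ = kg⁻¹·m⁻²·s².
  Combining: Sv·m³·N·J⁻¹ = (m²·s⁻²) · m³ · (kg·m·s⁻²) · (kg⁻¹·m⁻²·s²) = m⁴·s⁻².
Left is m³·s⁻²; right is m⁴·s⁻² — different.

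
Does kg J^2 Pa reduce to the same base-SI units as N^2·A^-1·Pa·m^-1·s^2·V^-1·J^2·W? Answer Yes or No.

No

Left side:
  J = N·m (work = force × distance),
      = kg·m²·s⁻².
  So J² = kg²·m⁴·s⁻⁴.
  Pa = N/m² (pressure = force per area),
      = kg·m⁻¹·s⁻².
  Combining: kg·J²·Pa = kg · (kg²·m⁴·s⁻⁴) · (kg·m⁻¹·s⁻²) = kg⁴·m³·s⁻⁶.
Right side:
  N = kg·m·s⁻².
  So N² = kg²·m²·s⁻⁴.
  Pa = kg·m⁻¹·s⁻².
  V = kg·m²·s⁻³·A⁻¹.
  So V⁻¹ = kg⁻¹·m⁻²·s³·A.
  J = kg·m²·s⁻².
  So J² = kg²·m⁴·s⁻⁴.
  W = kg·m²·s⁻³.
  Combining: N²·A⁻¹·Pa·m⁻¹·s²·V⁻¹·J²·W = (kg²·m²·s⁻⁴) · A⁻¹ · (kg·m⁻¹·s⁻²) · m⁻¹ · s² · (kg⁻¹·m⁻²·s³·A) · (kg²·m⁴·s⁻⁴) · (kg·m²·s⁻³) = kg⁵·m⁴·s⁻⁸.
Left is kg⁴·m³·s⁻⁶; right is kg⁵·m⁴·s⁻⁸ — different.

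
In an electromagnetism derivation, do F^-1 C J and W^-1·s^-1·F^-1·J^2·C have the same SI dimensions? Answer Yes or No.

Left side:
  F = kg⁻¹·m⁻²·s⁴·A².
  So F⁻¹ = kg·m²·s⁻⁴·A⁻².
  C = s·A.
  J = kg·m²·s⁻².
  Combining: F⁻¹·C·J = (kg·m²·s⁻⁴·A⁻²) · (s·A) · (kg·m²·s⁻²) = kg²·m⁴·s⁻⁵·A⁻¹.
Right side:
  W = kg·m²·s⁻³.
  So W⁻¹ = kg⁻¹·m⁻²·s³.
  F = kg⁻¹·m⁻²·s⁴·A².
  So F⁻¹ = kg·m²·s⁻⁴·A⁻².
  J = kg·m²·s⁻².
  So J² = kg²·m⁴·s⁻⁴.
  C = s·A.
  Combining: W⁻¹·s⁻¹·F⁻¹·J²·C = (kg⁻¹·m⁻²·s³) · s⁻¹ · (kg·m²·s⁻⁴·A⁻²) · (kg²·m⁴·s⁻⁴) · (s·A) = kg²·m⁴·s⁻⁵·A⁻¹.
Both reduce to kg²·m⁴·s⁻⁵·A⁻¹.

Yes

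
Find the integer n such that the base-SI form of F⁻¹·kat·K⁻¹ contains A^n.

-2

F = kg⁻¹·m⁻²·s⁴·A².
So F⁻¹ = kg·m²·s⁻⁴·A⁻².
kat = s⁻¹·mol.
Combining: F⁻¹·kat·K⁻¹ = (kg·m²·s⁻⁴·A⁻²) · (s⁻¹·mol) · K⁻¹ = kg·m²·s⁻⁵·A⁻²·K⁻¹·mol.
The exponent of A is -2.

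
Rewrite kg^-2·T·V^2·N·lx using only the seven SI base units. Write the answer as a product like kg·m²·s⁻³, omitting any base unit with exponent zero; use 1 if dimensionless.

T = Wb/m² (flux density = flux per area),
    = kg·s⁻²·A⁻¹.
V = W/A (potential = power per current),
    = kg·m²·s⁻³·A⁻¹.
So V² = kg²·m⁴·s⁻⁶·A⁻².
N = kg·m/s² = kg·m·s⁻² (force = mass × acceleration).
lx = lm/m² (illuminance = luminous flux per area),
    = m⁻²·cd.
Combining: kg⁻²·T·V²·N·lx = kg⁻² · (kg·s⁻²·A⁻¹) · (kg²·m⁴·s⁻⁶·A⁻²) · (kg·m·s⁻²) · (m⁻²·cd) = kg²·m³·s⁻¹⁰·A⁻³·cd.

kg²·m³·s⁻¹⁰·A⁻³·cd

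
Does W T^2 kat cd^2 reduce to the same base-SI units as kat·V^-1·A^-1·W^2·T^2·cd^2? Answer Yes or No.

Yes

Left side:
  W = J/s (power = energy per time),
      = kg·m²·s⁻³.
  T = Wb/m² (flux density = flux per area),
      = kg·s⁻²·A⁻¹.
  So T² = kg²·s⁻⁴·A⁻².
  kat = mol/s = s⁻¹·mol (catalytic activity).
  Combining: W·T²·kat·cd² = (kg·m²·s⁻³) · (kg²·s⁻⁴·A⁻²) · (s⁻¹·mol) · cd² = kg³·m²·s⁻⁸·A⁻²·mol·cd².
Right side:
  kat = s⁻¹·mol.
  V = kg·m²·s⁻³·A⁻¹.
  So V⁻¹ = kg⁻¹·m⁻²·s³·A.
  W = kg·m²·s⁻³.
  So W² = kg²·m⁴·s⁻⁶.
  T = kg·s⁻²·A⁻¹.
  So T² = kg²·s⁻⁴·A⁻².
  Combining: kat·V⁻¹·A⁻¹·W²·T²·cd² = (s⁻¹·mol) · (kg⁻¹·m⁻²·s³·A) · A⁻¹ · (kg²·m⁴·s⁻⁶) · (kg²·s⁻⁴·A⁻²) · cd² = kg³·m²·s⁻⁸·A⁻²·mol·cd².
Both reduce to kg³·m²·s⁻⁸·A⁻²·mol·cd².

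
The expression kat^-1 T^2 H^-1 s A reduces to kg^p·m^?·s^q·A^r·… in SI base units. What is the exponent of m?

kat = s⁻¹·mol.
So kat⁻¹ = s·mol⁻¹.
T = kg·s⁻²·A⁻¹.
So T² = kg²·s⁻⁴·A⁻².
H = kg·m²·s⁻²·A⁻².
So H⁻¹ = kg⁻¹·m⁻²·s²·A².
Combining: kat⁻¹·T²·H⁻¹·s·A = (s·mol⁻¹) · (kg²·s⁻⁴·A⁻²) · (kg⁻¹·m⁻²·s²·A²) · s · A = kg·m⁻²·A·mol⁻¹.
The exponent of m is -2.

-2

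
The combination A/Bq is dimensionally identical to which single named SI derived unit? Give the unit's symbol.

Bq = s⁻¹.
So Bq⁻¹ = s.
Combining: Bq⁻¹·A = s · A = s·A.
s·A is the base-SI form of the coulomb.

C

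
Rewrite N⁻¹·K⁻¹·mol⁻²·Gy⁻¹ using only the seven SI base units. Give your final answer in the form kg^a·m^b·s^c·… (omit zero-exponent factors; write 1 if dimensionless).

N = kg·m/s² = kg·m·s⁻² (force = mass × acceleration).
So N⁻¹ = kg⁻¹·m⁻¹·s².
Gy = J/kg (absorbed dose = energy per mass),
    = m²·s⁻².
So Gy⁻¹ = m⁻²·s².
Combining: N⁻¹·K⁻¹·mol⁻²·Gy⁻¹ = (kg⁻¹·m⁻¹·s²) · K⁻¹ · mol⁻² · (m⁻²·s²) = kg⁻¹·m⁻³·s⁴·K⁻¹·mol⁻².

kg⁻¹·m⁻³·s⁴·K⁻¹·mol⁻²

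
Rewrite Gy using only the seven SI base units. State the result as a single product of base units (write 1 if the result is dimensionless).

Gy = m²·s⁻².

m²·s⁻²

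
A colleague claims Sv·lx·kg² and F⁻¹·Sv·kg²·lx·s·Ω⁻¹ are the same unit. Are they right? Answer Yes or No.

Yes

Left side:
  Sv = m²·s⁻².
  lx = m⁻²·cd.
  Combining: Sv·lx·kg² = (m²·s⁻²) · (m⁻²·cd) · kg² = kg²·s⁻²·cd.
Right side:
  F = kg⁻¹·m⁻²·s⁴·A².
  So F⁻¹ = kg·m²·s⁻⁴·A⁻².
  Sv = m²·s⁻².
  lx = m⁻²·cd.
  Ω = kg·m²·s⁻³·A⁻².
  So Ω⁻¹ = kg⁻¹·m⁻²·s³·A².
  Combining: F⁻¹·Sv·kg²·lx·s·Ω⁻¹ = (kg·m²·s⁻⁴·A⁻²) · (m²·s⁻²) · kg² · (m⁻²·cd) · s · (kg⁻¹·m⁻²·s³·A²) = kg²·s⁻²·cd.
Both reduce to kg²·s⁻²·cd.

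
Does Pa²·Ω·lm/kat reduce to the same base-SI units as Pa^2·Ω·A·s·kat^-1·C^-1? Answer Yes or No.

Left side:
  Pa = kg·m⁻¹·s⁻².
  So Pa² = kg²·m⁻²·s⁻⁴.
  Ω = kg·m²·s⁻³·A⁻².
  lm = cd.
  kat = s⁻¹·mol.
  So kat⁻¹ = s·mol⁻¹.
  Combining: Pa²·Ω·lm·kat⁻¹ = (kg²·m⁻²·s⁻⁴) · (kg·m²·s⁻³·A⁻²) · cd · (s·mol⁻¹) = kg³·s⁻⁶·A⁻²·mol⁻¹·cd.
Right side:
  Pa = kg·m⁻¹·s⁻².
  So Pa² = kg²·m⁻²·s⁻⁴.
  Ω = kg·m²·s⁻³·A⁻².
  kat = s⁻¹·mol.
  So kat⁻¹ = s·mol⁻¹.
  C = s·A.
  So C⁻¹ = s⁻¹·A⁻¹.
  Combining: Pa²·Ω·A·s·kat⁻¹·C⁻¹ = (kg²·m⁻²·s⁻⁴) · (kg·m²·s⁻³·A⁻²) · A · s · (s·mol⁻¹) · (s⁻¹·A⁻¹) = kg³·s⁻⁶·A⁻²·mol⁻¹.
Left is kg³·s⁻⁶·A⁻²·mol⁻¹·cd; right is kg³·s⁻⁶·A⁻²·mol⁻¹ — different.

No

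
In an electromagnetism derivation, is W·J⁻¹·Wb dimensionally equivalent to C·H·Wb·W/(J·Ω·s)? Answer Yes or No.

No

Left side:
  W = J/s (power = energy per time),
      = kg·m²·s⁻³.
  J = N·m (work = force × distance),
      = kg·m²·s⁻².
  So J⁻¹ = kg⁻¹·m⁻²·s².
  Wb = V·s (flux: a volt is a weber per second),
      = kg·m²·s⁻²·A⁻¹.
  Combining: W·J⁻¹·Wb = (kg·m²·s⁻³) · (kg⁻¹·m⁻²·s²) · (kg·m²·s⁻²·A⁻¹) = kg·m²·s⁻³·A⁻¹.
Right side:
  J = N·m (work = force × distance),
      = kg·m²·s⁻².
  So J⁻¹ = kg⁻¹·m⁻²·s².
  C = A·s = s·A (charge = current × time).
  H = Wb/A (inductance = flux per current),
      = kg·m²·s⁻²·A⁻².
  Wb = V·s (flux: a volt is a weber per second),
      = kg·m²·s⁻²·A⁻¹.
  Ω = V/A (resistance = voltage per current),
      = kg·m²·s⁻³·A⁻².
  So Ω⁻¹ = kg⁻¹·m⁻²·s³·A².
  W = J/s (power = energy per time),
      = kg·m²·s⁻³.
  Combining: J⁻¹·C·H·Wb·Ω⁻¹·s⁻¹·W = (kg⁻¹·m⁻²·s²) · (s·A) · (kg·m²·s⁻²·A⁻²) · (kg·m²·s⁻²·A⁻¹) · (kg⁻¹·m⁻²·s³·A²) · s⁻¹ · (kg·m²·s⁻³) = kg·m²·s⁻².
Left is kg·m²·s⁻³·A⁻¹; right is kg·m²·s⁻² — different.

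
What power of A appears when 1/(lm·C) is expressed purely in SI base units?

-1

lm = cd.
So lm⁻¹ = cd⁻¹.
C = s·A.
So C⁻¹ = s⁻¹·A⁻¹.
Combining: lm⁻¹·C⁻¹ = cd⁻¹ · (s⁻¹·A⁻¹) = s⁻¹·A⁻¹·cd⁻¹.
The exponent of A is -1.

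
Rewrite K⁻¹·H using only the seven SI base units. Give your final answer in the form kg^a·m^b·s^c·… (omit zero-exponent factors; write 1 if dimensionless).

kg·m²·s⁻²·A⁻²·K⁻¹

H = kg·m²·s⁻²·A⁻².
Combining: K⁻¹·H = K⁻¹ · (kg·m²·s⁻²·A⁻²) = kg·m²·s⁻²·A⁻²·K⁻¹.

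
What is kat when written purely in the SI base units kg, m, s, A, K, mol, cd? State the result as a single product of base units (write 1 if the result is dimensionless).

kat = s⁻¹·mol.

s⁻¹·mol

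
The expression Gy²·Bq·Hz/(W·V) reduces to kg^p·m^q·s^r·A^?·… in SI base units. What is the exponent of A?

Gy = J/kg (absorbed dose = energy per mass),
    = m²·s⁻².
So Gy² = m⁴·s⁻⁴.
Bq = 1/s = s⁻¹ (activity is decays per second).
W = J/s (power = energy per time),
    = kg·m²·s⁻³.
So W⁻¹ = kg⁻¹·m⁻²·s³.
Hz = 1/s = s⁻¹ (frequency is cycles per second).
V = W/A (potential = power per current),
    = kg·m²·s⁻³·A⁻¹.
So V⁻¹ = kg⁻¹·m⁻²·s³·A.
Combining: Gy²·Bq·W⁻¹·Hz·V⁻¹ = (m⁴·s⁻⁴) · s⁻¹ · (kg⁻¹·m⁻²·s³) · s⁻¹ · (kg⁻¹·m⁻²·s³·A) = kg⁻²·A.
The exponent of A is 1.

1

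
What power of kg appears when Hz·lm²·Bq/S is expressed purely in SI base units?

1

S = 1/Ω (conductance is reciprocal resistance),
    = kg⁻¹·m⁻²·s³·A².
So S⁻¹ = kg·m²·s⁻³·A⁻².
Hz = 1/s = s⁻¹ (frequency is cycles per second).
lm = cd·sr = cd (luminous flux; sr is dimensionless).
So lm² = cd².
Bq = 1/s = s⁻¹ (activity is decays per second).
Combining: S⁻¹·Hz·lm²·Bq = (kg·m²·s⁻³·A⁻²) · s⁻¹ · cd² · s⁻¹ = kg·m²·s⁻⁵·A⁻²·cd².
The exponent of kg is 1.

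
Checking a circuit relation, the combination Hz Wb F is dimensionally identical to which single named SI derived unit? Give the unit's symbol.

C

Hz = s⁻¹.
Wb = kg·m²·s⁻²·A⁻¹.
F = kg⁻¹·m⁻²·s⁴·A².
Combining: Hz·Wb·F = s⁻¹ · (kg·m²·s⁻²·A⁻¹) · (kg⁻¹·m⁻²·s⁴·A²) = s·A.
s·A is the base-SI form of the coulomb.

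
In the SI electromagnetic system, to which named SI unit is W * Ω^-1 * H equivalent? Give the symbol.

J

W = J/s (power = energy per time),
    = kg·m²·s⁻³.
Ω = V/A (resistance = voltage per current),
    = kg·m²·s⁻³·A⁻².
So Ω⁻¹ = kg⁻¹·m⁻²·s³·A².
H = Wb/A (inductance = flux per current),
    = kg·m²·s⁻²·A⁻².
Combining: W·Ω⁻¹·H = (kg·m²·s⁻³) · (kg⁻¹·m⁻²·s³·A²) · (kg·m²·s⁻²·A⁻²) = kg·m²·s⁻².
kg·m²·s⁻² is the base-SI form of the joule.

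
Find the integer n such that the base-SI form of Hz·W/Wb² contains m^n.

Hz = s⁻¹.
W = kg·m²·s⁻³.
Wb = kg·m²·s⁻²·A⁻¹.
So Wb⁻² = kg⁻²·m⁻⁴·s⁴·A².
Combining: Hz·W·Wb⁻² = s⁻¹ · (kg·m²·s⁻³) · (kg⁻²·m⁻⁴·s⁴·A²) = kg⁻¹·m⁻²·A².
The exponent of m is -2.

-2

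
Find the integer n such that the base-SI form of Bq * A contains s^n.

-1

Bq = 1/s = s⁻¹ (activity is decays per second).
Combining: Bq·A = s⁻¹ · A = s⁻¹·A.
The exponent of s is -1.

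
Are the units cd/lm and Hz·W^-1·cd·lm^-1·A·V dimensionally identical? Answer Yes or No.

No

Left side:
  lm = cd·sr = cd (luminous flux; sr is dimensionless).
  So lm⁻¹ = cd⁻¹.
  Combining: cd·lm⁻¹ = cd · cd⁻¹ = 1.
Right side:
  Hz = s⁻¹.
  W = kg·m²·s⁻³.
  So W⁻¹ = kg⁻¹·m⁻²·s³.
  lm = cd.
  So lm⁻¹ = cd⁻¹.
  V = kg·m²·s⁻³·A⁻¹.
  Combining: Hz·W⁻¹·cd·lm⁻¹·A·V = s⁻¹ · (kg⁻¹·m⁻²·s³) · cd · cd⁻¹ · A · (kg·m²·s⁻³·A⁻¹) = s⁻¹.
Left is 1; right is s⁻¹ — different.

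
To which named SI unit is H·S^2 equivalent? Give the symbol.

H = Wb/A (inductance = flux per current),
    = kg·m²·s⁻²·A⁻².
S = 1/Ω (conductance is reciprocal resistance),
    = kg⁻¹·m⁻²·s³·A².
So S² = kg⁻²·m⁻⁴·s⁶·A⁴.
Combining: H·S² = (kg·m²·s⁻²·A⁻²) · (kg⁻²·m⁻⁴·s⁶·A⁴) = kg⁻¹·m⁻²·s⁴·A².
kg⁻¹·m⁻²·s⁴·A² is the base-SI form of the farad.

F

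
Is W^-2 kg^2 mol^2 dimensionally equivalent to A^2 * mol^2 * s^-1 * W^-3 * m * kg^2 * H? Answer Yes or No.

No

Left side:
  W = J/s (power = energy per time),
      = kg·m²·s⁻³.
  So W⁻² = kg⁻²·m⁻⁴·s⁶.
  Combining: W⁻²·kg²·mol² = (kg⁻²·m⁻⁴·s⁶) · kg² · mol² = m⁻⁴·s⁶·mol².
Right side:
  W = J/s (power = energy per time),
      = kg·m²·s⁻³.
  So W⁻³ = kg⁻³·m⁻⁶·s⁹.
  H = Wb/A (inductance = flux per current),
      = kg·m²·s⁻²·A⁻².
  Combining: A²·mol²·s⁻¹·W⁻³·m·kg²·H = A² · mol² · s⁻¹ · (kg⁻³·m⁻⁶·s⁹) · m · kg² · (kg·m²·s⁻²·A⁻²) = m⁻³·s⁶·mol².
Left is m⁻⁴·s⁶·mol²; right is m⁻³·s⁶·mol² — different.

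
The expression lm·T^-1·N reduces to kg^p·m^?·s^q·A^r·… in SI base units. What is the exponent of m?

lm = cd·sr = cd (luminous flux; sr is dimensionless).
T = Wb/m² (flux density = flux per area),
    = kg·s⁻²·A⁻¹.
So T⁻¹ = kg⁻¹·s²·A.
N = kg·m/s² = kg·m·s⁻² (force = mass × acceleration).
Combining: lm·T⁻¹·N = cd · (kg⁻¹·s²·A) · (kg·m·s⁻²) = m·A·cd.
The exponent of m is 1.

1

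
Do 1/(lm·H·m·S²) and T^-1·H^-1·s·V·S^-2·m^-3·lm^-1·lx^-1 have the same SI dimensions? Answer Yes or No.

No

Left side:
  lm = cd·sr = cd (luminous flux; sr is dimensionless).
  So lm⁻¹ = cd⁻¹.
  H = Wb/A (inductance = flux per current),
      = kg·m²·s⁻²·A⁻².
  So H⁻¹ = kg⁻¹·m⁻²·s²·A².
  S = 1/Ω (conductance is reciprocal resistance),
      = kg⁻¹·m⁻²·s³·A².
  So S⁻² = kg²·m⁴·s⁻⁶·A⁻⁴.
  Combining: lm⁻¹·H⁻¹·m⁻¹·S⁻² = cd⁻¹ · (kg⁻¹·m⁻²·s²·A²) · m⁻¹ · (kg²·m⁴·s⁻⁶·A⁻⁴) = kg·m·s⁻⁴·A⁻²·cd⁻¹.
Right side:
  T = kg·s⁻²·A⁻¹.
  So T⁻¹ = kg⁻¹·s²·A.
  H = kg·m²·s⁻²·A⁻².
  So H⁻¹ = kg⁻¹·m⁻²·s²·A².
  V = kg·m²·s⁻³·A⁻¹.
  S = kg⁻¹·m⁻²·s³·A².
  So S⁻² = kg²·m⁴·s⁻⁶·A⁻⁴.
  lm = cd.
  So lm⁻¹ = cd⁻¹.
  lx = m⁻²·cd.
  So lx⁻¹ = m²·cd⁻¹.
  Combining: T⁻¹·H⁻¹·s·V·S⁻²·m⁻³·lm⁻¹·lx⁻¹ = (kg⁻¹·s²·A) · (kg⁻¹·m⁻²·s²·A²) · s · (kg·m²·s⁻³·A⁻¹) · (kg²·m⁴·s⁻⁶·A⁻⁴) · m⁻³ · cd⁻¹ · (m²·cd⁻¹) = kg·m³·s⁻⁴·A⁻²·cd⁻².
Left is kg·m·s⁻⁴·A⁻²·cd⁻¹; right is kg·m³·s⁻⁴·A⁻²·cd⁻² — different.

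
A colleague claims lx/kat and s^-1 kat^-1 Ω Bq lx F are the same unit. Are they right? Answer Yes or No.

Left side:
  lx = m⁻²·cd.
  kat = s⁻¹·mol.
  So kat⁻¹ = s·mol⁻¹.
  Combining: lx·kat⁻¹ = (m⁻²·cd) · (s·mol⁻¹) = m⁻²·s·mol⁻¹·cd.
Right side:
  kat = mol/s = s⁻¹·mol (catalytic activity).
  So kat⁻¹ = s·mol⁻¹.
  Ω = V/A (resistance = voltage per current),
      = kg·m²·s⁻³·A⁻².
  Bq = 1/s = s⁻¹ (activity is decays per second).
  lx = lm/m² (illuminance = luminous flux per area),
      = m⁻²·cd.
  F = C/V (capacitance = charge per voltage),
      = A·s/(kg·m²·s⁻³·A⁻¹) (substituting C and V),
      = kg⁻¹·m⁻²·s⁴·A².
  Combining: s⁻¹·kat⁻¹·Ω·Bq·lx·F = s⁻¹ · (s·mol⁻¹) · (kg·m²·s⁻³·A⁻²) · s⁻¹ · (m⁻²·cd) · (kg⁻¹·m⁻²·s⁴·A²) = m⁻²·mol⁻¹·cd.
Left is m⁻²·s·mol⁻¹·cd; right is m⁻²·mol⁻¹·cd — different.

No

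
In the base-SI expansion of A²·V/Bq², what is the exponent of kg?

1

V = W/A (potential = power per current),
    = kg·m²·s⁻³·A⁻¹.
Bq = 1/s = s⁻¹ (activity is decays per second).
So Bq⁻² = s².
Combining: A²·V·Bq⁻² = A² · (kg·m²·s⁻³·A⁻¹) · s² = kg·m²·s⁻¹·A.
The exponent of kg is 1.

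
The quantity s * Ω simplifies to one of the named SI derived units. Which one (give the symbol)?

H

Ω = V/A (resistance = voltage per current),
    = kg·m²·s⁻³·A⁻².
Combining: s·Ω = s · (kg·m²·s⁻³·A⁻²) = kg·m²·s⁻²·A⁻².
kg·m²·s⁻²·A⁻² is the base-SI form of the henry.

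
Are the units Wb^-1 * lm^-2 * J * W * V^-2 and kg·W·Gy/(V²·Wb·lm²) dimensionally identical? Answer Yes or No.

Yes

Left side:
  Wb = V·s (flux: a volt is a weber per second),
      = kg·m²·s⁻²·A⁻¹.
  So Wb⁻¹ = kg⁻¹·m⁻²·s²·A.
  lm = cd·sr = cd (luminous flux; sr is dimensionless).
  So lm⁻² = cd⁻².
  J = N·m (work = force × distance),
      = kg·m²·s⁻².
  W = J/s (power = energy per time),
      = kg·m²·s⁻³.
  V = W/A (potential = power per current),
      = kg·m²·s⁻³·A⁻¹.
  So V⁻² = kg⁻²·m⁻⁴·s⁶·A².
  Combining: Wb⁻¹·lm⁻²·J·W·V⁻² = (kg⁻¹·m⁻²·s²·A) · cd⁻² · (kg·m²·s⁻²) · (kg·m²·s⁻³) · (kg⁻²·m⁻⁴·s⁶·A²) = kg⁻¹·m⁻²·s³·A³·cd⁻².
Right side:
  V = kg·m²·s⁻³·A⁻¹.
  So V⁻² = kg⁻²·m⁻⁴·s⁶·A².
  W = kg·m²·s⁻³.
  Gy = m²·s⁻².
  Wb = kg·m²·s⁻²·A⁻¹.
  So Wb⁻¹ = kg⁻¹·m⁻²·s²·A.
  lm = cd.
  So lm⁻² = cd⁻².
  Combining: V⁻²·kg·W·Gy·Wb⁻¹·lm⁻² = (kg⁻²·m⁻⁴·s⁶·A²) · kg · (kg·m²·s⁻³) · (m²·s⁻²) · (kg⁻¹·m⁻²·s²·A) · cd⁻² = kg⁻¹·m⁻²·s³·A³·cd⁻².
Both reduce to kg⁻¹·m⁻²·s³·A³·cd⁻².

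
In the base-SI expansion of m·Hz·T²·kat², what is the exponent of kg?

Hz = s⁻¹.
T = kg·s⁻²·A⁻¹.
So T² = kg²·s⁻⁴·A⁻².
kat = s⁻¹·mol.
So kat² = s⁻²·mol².
Combining: m·Hz·T²·kat² = m · s⁻¹ · (kg²·s⁻⁴·A⁻²) · (s⁻²·mol²) = kg²·m·s⁻⁷·A⁻²·mol².
The exponent of kg is 2.

2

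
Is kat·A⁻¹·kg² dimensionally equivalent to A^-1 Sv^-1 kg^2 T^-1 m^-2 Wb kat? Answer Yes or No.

Left side:
  kat = mol/s = s⁻¹·mol (catalytic activity).
  Combining: kat·A⁻¹·kg² = (s⁻¹·mol) · A⁻¹ · kg² = kg²·s⁻¹·A⁻¹·mol.
Right side:
  Sv = m²·s⁻².
  So Sv⁻¹ = m⁻²·s².
  T = kg·s⁻²·A⁻¹.
  So T⁻¹ = kg⁻¹·s²·A.
  Wb = kg·m²·s⁻²·A⁻¹.
  kat = s⁻¹·mol.
  Combining: A⁻¹·Sv⁻¹·kg²·T⁻¹·m⁻²·Wb·kat = A⁻¹ · (m⁻²·s²) · kg² · (kg⁻¹·s²·A) · m⁻² · (kg·m²·s⁻²·A⁻¹) · (s⁻¹·mol) = kg²·m⁻²·s·A⁻¹·mol.
Left is kg²·s⁻¹·A⁻¹·mol; right is kg²·m⁻²·s·A⁻¹·mol — different.

No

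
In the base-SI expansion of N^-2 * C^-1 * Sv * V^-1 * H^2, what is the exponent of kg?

N = kg·m/s² = kg·m·s⁻² (force = mass × acceleration).
So N⁻² = kg⁻²·m⁻²·s⁴.
C = A·s = s·A (charge = current × time).
So C⁻¹ = s⁻¹·A⁻¹.
Sv = J/kg (equivalent dose = energy per mass),
    = m²·s⁻².
V = W/A (potential = power per current),
    = kg·m²·s⁻³·A⁻¹.
So V⁻¹ = kg⁻¹·m⁻²·s³·A.
H = Wb/A (inductance = flux per current),
    = kg·m²·s⁻²·A⁻².
So H² = kg²·m⁴·s⁻⁴·A⁻⁴.
Combining: N⁻²·C⁻¹·Sv·V⁻¹·H² = (kg⁻²·m⁻²·s⁴) · (s⁻¹·A⁻¹) · (m²·s⁻²) · (kg⁻¹·m⁻²·s³·A) · (kg²·m⁴·s⁻⁴·A⁻⁴) = kg⁻¹·m²·A⁻⁴.
The exponent of kg is -1.

-1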